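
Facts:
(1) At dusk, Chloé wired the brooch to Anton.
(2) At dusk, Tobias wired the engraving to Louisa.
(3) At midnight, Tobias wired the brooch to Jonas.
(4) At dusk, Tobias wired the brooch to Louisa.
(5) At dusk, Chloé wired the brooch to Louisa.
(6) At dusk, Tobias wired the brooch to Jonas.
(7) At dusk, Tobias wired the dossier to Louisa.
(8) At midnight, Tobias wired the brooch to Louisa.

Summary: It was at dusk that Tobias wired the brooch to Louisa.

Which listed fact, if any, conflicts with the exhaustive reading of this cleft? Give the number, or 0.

8

The cleft puts "at dusk" in focus and presupposes the open proposition with Tobias as agent and the brooch as thing and Louisa as recipient.
Exhaustivity: at dusk is the only setting satisfying that background.
Fact (8) shares the background but with setting = at midnight; exhaustivity is violated.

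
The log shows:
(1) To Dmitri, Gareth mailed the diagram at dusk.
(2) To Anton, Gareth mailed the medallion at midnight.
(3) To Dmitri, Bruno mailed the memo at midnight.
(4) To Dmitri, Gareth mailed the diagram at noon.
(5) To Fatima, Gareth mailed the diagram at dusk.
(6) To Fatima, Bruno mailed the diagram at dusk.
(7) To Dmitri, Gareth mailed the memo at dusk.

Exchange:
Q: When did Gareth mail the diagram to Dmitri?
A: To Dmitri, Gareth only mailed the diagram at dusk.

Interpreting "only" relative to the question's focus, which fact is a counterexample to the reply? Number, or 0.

4

Answering "When did ...?" puts focus on the setting — here, "at dusk".
"Only" then excludes alternative settings while the background — Gareth as agent and the diagram as thing and Dmitri as recipient — is held fixed.
Fact (4) shares the background with a different setting (at noon) — counterexample.
(Fact (7) would refute a reading with focus on the thing — but that is not what the question asks.)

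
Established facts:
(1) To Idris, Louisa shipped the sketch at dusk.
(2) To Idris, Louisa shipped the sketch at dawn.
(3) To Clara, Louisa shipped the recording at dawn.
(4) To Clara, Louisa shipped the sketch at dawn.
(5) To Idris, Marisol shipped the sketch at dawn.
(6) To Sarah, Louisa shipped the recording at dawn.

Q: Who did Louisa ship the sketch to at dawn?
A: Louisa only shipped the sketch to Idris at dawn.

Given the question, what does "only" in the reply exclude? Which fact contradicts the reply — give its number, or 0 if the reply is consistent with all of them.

4

Answering "Who did ... to ...?" puts focus on the recipient — here, "Idris".
"Only" then excludes alternative recipients while the background — agent = Louisa, thing = the sketch, setting = at dawn — is held fixed.
Fact (4) shares the background with a different recipient (Clara) — counterexample.
(Fact (1) would refute a reading with focus on the setting — but that is not what the question asks.)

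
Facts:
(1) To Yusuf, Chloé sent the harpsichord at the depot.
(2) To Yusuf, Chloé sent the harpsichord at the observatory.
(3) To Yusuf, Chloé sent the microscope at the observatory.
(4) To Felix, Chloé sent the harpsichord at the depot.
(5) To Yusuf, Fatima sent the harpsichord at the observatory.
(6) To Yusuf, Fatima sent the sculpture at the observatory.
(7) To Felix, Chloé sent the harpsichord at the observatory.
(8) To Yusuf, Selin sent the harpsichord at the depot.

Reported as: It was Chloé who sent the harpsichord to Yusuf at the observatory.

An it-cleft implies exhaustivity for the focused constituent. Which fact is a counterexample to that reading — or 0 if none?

The cleft puts "Chloé" in focus and presupposes the open proposition with the harpsichord as thing and Yusuf as recipient and at the observatory as setting.
The exhaustive reading says no other agent fits that background.
But fact (5) also has the harpsichord as thing and Yusuf as recipient and at the observatory as setting, with agent = Fatima — so the exhaustive reading fails.

5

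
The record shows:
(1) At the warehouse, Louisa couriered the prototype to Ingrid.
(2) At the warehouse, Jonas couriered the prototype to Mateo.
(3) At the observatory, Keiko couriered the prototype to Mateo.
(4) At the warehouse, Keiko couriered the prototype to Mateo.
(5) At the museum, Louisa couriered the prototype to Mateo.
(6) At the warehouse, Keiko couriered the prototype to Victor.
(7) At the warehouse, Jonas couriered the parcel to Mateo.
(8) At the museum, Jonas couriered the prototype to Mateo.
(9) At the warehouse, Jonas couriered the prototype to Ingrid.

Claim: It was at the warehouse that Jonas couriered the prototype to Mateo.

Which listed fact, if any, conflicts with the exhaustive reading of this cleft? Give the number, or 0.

The cleft puts "at the warehouse" in focus and presupposes the open proposition with same agent, thing, recipient (Jonas / the prototype / Mateo).
Exhaustivity: at the warehouse is the only setting satisfying that background.
Fact (8) shares the background but with setting = at the museum; exhaustivity is violated.

8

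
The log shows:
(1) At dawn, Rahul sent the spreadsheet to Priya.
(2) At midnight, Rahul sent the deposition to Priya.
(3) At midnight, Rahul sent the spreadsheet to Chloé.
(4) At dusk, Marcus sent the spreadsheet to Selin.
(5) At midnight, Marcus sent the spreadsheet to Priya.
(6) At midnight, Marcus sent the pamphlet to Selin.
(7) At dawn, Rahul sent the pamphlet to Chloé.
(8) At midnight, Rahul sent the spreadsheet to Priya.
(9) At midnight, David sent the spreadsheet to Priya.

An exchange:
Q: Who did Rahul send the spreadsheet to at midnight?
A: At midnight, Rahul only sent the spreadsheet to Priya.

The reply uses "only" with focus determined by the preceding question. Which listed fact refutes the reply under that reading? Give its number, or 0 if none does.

Answering "Who did ... to ...?" puts focus on the recipient — here, "Priya".
"Only" then excludes alternative recipients while the background — same agent, thing, setting (Rahul / the spreadsheet / at midnight) — is held fixed.
Fact (3) shares the background with a different recipient (Chloé) — counterexample.
(Fact (2) would refute a reading with focus on the thing — but that is not what the question asks.)

3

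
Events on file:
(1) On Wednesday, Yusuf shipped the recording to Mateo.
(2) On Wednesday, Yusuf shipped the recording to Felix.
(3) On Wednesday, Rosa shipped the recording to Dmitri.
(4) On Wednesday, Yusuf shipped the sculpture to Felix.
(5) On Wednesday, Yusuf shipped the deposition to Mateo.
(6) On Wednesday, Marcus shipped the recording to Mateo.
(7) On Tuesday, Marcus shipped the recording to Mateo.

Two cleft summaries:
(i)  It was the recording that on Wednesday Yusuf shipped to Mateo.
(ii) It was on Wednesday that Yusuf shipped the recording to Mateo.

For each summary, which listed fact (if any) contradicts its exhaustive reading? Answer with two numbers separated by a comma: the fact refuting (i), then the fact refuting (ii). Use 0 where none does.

5, 0

Summary (i) focuses "the recording" (the thing); background same agent, recipient, setting (Yusuf / Mateo / on Wednesday). Fact (5) matches that background with thing = the deposition — refutes (i).
Summary (ii) focuses "on Wednesday" (the setting); background same agent, thing, recipient (Yusuf / the recording / Mateo). No fact matches that background with a different setting, so 0.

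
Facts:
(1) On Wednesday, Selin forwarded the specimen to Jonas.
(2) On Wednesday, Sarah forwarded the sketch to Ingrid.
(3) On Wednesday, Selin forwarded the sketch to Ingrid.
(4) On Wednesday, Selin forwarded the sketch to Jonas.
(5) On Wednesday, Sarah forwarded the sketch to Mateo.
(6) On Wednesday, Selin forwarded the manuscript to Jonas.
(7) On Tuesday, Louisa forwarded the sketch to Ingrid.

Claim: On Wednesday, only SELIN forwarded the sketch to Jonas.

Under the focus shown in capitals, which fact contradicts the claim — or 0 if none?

The capitals mark "Selin" as focus. So "only" rules out other agents, with the rest (same thing, recipient, setting (the sketch / Jonas / on Wednesday)) as background.
Every other fact changes something in the background, not just the agent. Nothing refutes the claim.

0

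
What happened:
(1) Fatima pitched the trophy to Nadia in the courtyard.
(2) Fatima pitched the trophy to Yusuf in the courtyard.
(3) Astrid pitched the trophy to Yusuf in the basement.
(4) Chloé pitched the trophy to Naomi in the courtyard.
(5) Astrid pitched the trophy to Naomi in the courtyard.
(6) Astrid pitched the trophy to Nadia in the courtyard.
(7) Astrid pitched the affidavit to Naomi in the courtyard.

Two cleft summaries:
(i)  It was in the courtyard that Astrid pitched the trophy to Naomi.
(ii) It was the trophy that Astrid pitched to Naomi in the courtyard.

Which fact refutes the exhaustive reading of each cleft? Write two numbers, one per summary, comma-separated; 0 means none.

0, 7

Summary (i) focuses "in the courtyard" (the setting); background same agent, thing, recipient (Astrid / the trophy / Naomi). No fact matches that background with a different setting, so 0.
Summary (ii) focuses "the trophy" (the thing); background same agent, recipient, setting (Astrid / Naomi / in the courtyard). Fact (7) matches that background with thing = the affidavit — refutes (ii).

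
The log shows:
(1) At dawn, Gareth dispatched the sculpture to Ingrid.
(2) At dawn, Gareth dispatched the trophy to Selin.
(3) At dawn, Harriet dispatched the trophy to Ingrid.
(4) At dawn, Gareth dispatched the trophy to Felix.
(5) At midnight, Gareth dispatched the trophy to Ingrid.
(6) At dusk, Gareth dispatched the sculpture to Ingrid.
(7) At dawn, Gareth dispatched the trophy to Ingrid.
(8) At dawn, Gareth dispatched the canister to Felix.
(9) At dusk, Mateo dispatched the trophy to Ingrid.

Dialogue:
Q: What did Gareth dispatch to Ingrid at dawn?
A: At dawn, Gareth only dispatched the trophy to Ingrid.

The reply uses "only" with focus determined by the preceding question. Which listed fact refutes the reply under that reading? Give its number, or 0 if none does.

Answering "What did ...?" puts focus on the thing — here, "the trophy".
"Only" then excludes alternative things while the background — Gareth as agent and Ingrid as recipient and at dawn as setting — is held fixed.
Fact (1) keeps Gareth as agent and Ingrid as recipient and at dawn as setting but has thing = the sculpture; that refutes the reply.
(Fact (5) would refute a reading with focus on the setting — but that is not what the question asks.)

1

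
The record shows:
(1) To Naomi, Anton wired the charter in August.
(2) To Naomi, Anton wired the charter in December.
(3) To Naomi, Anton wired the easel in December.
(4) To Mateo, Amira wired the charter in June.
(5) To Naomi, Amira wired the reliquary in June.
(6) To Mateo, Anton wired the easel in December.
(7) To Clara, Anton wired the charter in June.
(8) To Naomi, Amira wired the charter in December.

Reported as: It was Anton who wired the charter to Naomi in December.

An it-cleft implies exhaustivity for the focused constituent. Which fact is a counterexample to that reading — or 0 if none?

The cleft puts "Anton" in focus and presupposes the open proposition with thing = the charter, recipient = Naomi, setting = in December.
The exhaustive reading says no other agent fits that background.
But fact (8) also has thing = the charter, recipient = Naomi, setting = in December, with agent = Amira — so the exhaustive reading fails.

8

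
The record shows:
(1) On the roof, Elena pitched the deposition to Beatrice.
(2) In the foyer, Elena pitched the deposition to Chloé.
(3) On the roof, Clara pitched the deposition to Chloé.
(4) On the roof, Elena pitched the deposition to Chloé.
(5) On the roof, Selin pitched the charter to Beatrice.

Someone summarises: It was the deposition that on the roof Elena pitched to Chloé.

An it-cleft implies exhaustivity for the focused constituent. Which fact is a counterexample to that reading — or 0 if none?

0

Focus of the cleft: "the deposition" (the thing). Presupposed background: same agent, recipient, setting (Elena / Chloé / on the roof).
The exhaustive reading says no other thing fits that background.
Every other fact differs from the presupposition on some backgrounded slot, so none challenges the exhaustivity.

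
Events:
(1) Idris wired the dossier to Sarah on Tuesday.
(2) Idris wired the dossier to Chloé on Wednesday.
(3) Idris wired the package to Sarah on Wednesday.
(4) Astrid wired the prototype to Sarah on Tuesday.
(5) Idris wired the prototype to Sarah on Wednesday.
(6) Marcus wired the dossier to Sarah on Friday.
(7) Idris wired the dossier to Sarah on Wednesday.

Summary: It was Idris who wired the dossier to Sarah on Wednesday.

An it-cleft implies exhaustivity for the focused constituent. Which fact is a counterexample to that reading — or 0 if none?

0

Focus of the cleft: "Idris" (the agent). Presupposed background: same thing, recipient, setting (the dossier / Sarah / on Wednesday).
The exhaustive reading says no other agent fits that background.
Every other fact differs from the presupposition on some backgrounded slot, so none challenges the exhaustivity.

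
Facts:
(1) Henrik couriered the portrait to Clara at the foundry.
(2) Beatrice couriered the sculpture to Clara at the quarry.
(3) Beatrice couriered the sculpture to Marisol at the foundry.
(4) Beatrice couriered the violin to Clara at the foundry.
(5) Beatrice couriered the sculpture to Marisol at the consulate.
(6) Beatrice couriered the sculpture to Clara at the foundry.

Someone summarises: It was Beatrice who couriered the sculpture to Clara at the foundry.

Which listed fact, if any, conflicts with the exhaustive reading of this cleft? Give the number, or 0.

0

The cleft puts "Beatrice" in focus and presupposes the open proposition with same thing, recipient, setting (the sculpture / Clara / at the foundry).
The exhaustive reading says no other agent fits that background.
Every other fact differs from the presupposition on some backgrounded slot, so none challenges the exhaustivity.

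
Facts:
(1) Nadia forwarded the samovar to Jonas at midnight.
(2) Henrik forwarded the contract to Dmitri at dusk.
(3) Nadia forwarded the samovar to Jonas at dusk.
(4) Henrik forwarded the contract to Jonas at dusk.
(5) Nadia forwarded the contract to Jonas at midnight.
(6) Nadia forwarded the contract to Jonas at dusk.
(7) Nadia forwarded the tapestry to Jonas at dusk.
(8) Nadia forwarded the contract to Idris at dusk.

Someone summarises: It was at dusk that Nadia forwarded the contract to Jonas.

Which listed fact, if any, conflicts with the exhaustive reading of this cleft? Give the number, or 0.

5

The cleft puts "at dusk" in focus and presupposes the open proposition with Nadia as agent and the contract as thing and Jonas as recipient.
Exhaustivity: at dusk is the only setting satisfying that background.
But fact (5) also has Nadia as agent and the contract as thing and Jonas as recipient, with setting = at midnight — so the exhaustive reading fails.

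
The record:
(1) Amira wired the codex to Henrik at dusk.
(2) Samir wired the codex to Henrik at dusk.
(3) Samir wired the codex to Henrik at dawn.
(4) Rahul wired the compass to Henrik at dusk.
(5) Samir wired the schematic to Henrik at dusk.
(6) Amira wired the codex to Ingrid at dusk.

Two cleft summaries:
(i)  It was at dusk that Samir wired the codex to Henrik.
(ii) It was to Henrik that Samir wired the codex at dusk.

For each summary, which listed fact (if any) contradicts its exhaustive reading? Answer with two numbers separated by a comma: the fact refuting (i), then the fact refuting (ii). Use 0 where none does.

3, 0

Summary (i) focuses "at dusk" (the setting); background Samir as agent and the codex as thing and Henrik as recipient. Fact (3) matches that background with setting = at dawn — refutes (i).
Summary (ii) focuses "Henrik" (the recipient); background Samir as agent and the codex as thing and at dusk as setting. No fact matches that background with a different recipient, so 0.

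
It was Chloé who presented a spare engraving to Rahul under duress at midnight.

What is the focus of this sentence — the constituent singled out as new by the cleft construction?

Chloé

In an it-cleft "It was X that/who ...", the clefted constituent X is the focus; the that/who-clause expresses the presupposed open proposition.
Here the focus is "Chloé". The backgrounded (presupposed) material includes "a spare engraving", "to Rahul", "under duress" and "at midnight".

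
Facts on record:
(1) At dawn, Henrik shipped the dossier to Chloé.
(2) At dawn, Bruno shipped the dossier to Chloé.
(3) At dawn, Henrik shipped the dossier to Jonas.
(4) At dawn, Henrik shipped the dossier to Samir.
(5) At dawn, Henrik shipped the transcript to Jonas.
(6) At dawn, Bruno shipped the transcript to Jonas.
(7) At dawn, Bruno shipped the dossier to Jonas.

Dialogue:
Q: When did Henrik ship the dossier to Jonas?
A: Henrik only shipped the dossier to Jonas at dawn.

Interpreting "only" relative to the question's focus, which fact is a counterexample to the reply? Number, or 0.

The question "When did ...?" targets the setting, so in the reply the focus falls on "at dawn".
"Only" then excludes alternative settings while the background — same agent, thing, recipient (Henrik / the dossier / Jonas) — is held fixed.
No fact keeps same agent, thing, recipient (Henrik / the dossier / Jonas) while changing the setting; every other fact differs on something backgrounded. The reply stands.
(Fact (1) would refute a reading with focus on the recipient — but that is not what the question asks.)

0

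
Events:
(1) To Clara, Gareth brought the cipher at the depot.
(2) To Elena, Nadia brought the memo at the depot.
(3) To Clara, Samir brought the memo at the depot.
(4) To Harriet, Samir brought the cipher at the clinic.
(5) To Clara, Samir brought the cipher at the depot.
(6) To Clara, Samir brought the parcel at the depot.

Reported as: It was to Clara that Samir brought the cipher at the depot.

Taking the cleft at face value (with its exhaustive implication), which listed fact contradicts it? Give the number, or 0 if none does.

Focus of the cleft: "Clara" (the recipient). Presupposed background: agent = Samir, thing = the cipher, setting = at the depot.
The exhaustive reading says no other recipient fits that background.
Every other fact differs from the presupposition on some backgrounded slot, so none challenges the exhaustivity.

0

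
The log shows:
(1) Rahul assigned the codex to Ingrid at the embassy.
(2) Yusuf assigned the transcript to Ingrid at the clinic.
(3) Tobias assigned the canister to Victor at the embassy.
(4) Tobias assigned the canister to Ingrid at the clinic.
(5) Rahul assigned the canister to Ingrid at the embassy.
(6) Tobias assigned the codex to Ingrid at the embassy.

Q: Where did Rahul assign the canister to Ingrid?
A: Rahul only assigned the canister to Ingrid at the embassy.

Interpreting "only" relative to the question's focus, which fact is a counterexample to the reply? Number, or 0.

0

The question "Where did ...?" targets the setting, so in the reply the focus falls on "at the embassy".
So "only" ranges over settings; the rest (same agent, thing, recipient (Rahul / the canister / Ingrid)) is presupposed.
No listed fact shares that background with another setting. Nothing contradicts the reply.
(Fact (1) would refute a reading with focus on the thing — but that is not what the question asks.)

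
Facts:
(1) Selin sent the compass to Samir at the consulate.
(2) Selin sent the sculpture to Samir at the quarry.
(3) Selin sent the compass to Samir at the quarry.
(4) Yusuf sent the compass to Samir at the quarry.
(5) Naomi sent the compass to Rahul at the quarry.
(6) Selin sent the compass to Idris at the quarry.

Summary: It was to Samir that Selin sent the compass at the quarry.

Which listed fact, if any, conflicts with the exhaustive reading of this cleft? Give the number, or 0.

6

Focus of the cleft: "Samir" (the recipient). Presupposed background: same agent, thing, setting (Selin / the compass / at the quarry).
The exhaustive reading says no other recipient fits that background.
Fact (6) shares the background but with recipient = Idris; exhaustivity is violated.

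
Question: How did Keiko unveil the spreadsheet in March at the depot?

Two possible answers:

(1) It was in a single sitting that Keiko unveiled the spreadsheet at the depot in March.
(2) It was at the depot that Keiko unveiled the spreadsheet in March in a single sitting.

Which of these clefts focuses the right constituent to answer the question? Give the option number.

1

The question word "how" targets the manner.
Option (1) clefts "in a single sitting" — that matches what the question asks about.
Option (2) clefts "at the depot" — the location, not what was asked.
So the congruent reply is (1).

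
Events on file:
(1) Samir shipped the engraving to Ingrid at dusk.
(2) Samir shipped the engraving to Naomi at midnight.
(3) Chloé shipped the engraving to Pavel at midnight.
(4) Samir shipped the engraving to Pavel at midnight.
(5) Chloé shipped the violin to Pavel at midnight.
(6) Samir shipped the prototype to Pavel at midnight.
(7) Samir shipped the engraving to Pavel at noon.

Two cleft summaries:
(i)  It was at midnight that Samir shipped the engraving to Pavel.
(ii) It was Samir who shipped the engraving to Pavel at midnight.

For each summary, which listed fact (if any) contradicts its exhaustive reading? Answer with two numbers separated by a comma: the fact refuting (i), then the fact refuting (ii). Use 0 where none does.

Summary (i) focuses "at midnight" (the setting); background agent = Samir, thing = the engraving, recipient = Pavel. Fact (7) matches that background with setting = at noon — refutes (i).
Summary (ii) focuses "Samir" (the agent); background thing = the engraving, recipient = Pavel, setting = at midnight. Fact (3) matches that background with agent = Chloé — refutes (ii).

7, 3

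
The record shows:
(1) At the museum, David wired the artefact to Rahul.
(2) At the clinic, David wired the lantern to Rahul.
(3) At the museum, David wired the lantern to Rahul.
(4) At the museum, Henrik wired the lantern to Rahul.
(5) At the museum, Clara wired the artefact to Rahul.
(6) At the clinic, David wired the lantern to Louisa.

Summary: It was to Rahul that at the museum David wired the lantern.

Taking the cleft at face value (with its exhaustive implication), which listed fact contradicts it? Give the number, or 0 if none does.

Focus of the cleft: "Rahul" (the recipient). Presupposed background: agent = David, thing = the lantern, setting = at the museum.
The exhaustive reading says no other recipient fits that background.
No listed fact matches the background with a different recipient. Exhaustivity holds.

0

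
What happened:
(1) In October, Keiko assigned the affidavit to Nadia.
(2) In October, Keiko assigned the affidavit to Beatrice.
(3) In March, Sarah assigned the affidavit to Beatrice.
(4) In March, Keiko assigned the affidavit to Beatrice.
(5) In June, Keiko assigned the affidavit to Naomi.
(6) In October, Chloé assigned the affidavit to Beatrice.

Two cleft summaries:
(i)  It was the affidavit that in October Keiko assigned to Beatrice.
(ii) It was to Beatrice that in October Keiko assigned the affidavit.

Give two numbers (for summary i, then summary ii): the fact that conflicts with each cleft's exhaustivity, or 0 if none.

0, 1

Summary (i) focuses "the affidavit" (the thing); background agent = Keiko, recipient = Beatrice, setting = in October. No fact matches that background with a different thing, so 0.
Summary (ii) focuses "Beatrice" (the recipient); background agent = Keiko, thing = the affidavit, setting = in October. Fact (1) matches that background with recipient = Nadia — refutes (ii).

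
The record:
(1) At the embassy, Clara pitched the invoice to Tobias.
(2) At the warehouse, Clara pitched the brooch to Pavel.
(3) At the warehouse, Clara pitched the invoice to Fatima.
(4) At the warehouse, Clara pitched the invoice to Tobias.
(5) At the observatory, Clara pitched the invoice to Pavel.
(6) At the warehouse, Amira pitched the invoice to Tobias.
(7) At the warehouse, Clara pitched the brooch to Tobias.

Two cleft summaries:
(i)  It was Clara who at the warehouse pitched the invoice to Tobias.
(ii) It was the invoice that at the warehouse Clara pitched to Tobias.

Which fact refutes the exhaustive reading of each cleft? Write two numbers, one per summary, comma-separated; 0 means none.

(i): focus "Clara". Looking for the invoice as thing and Tobias as recipient and at the warehouse as setting with some other agent — fact (6) has Amira there. Refuted.
(ii): focus "the invoice". Looking for Clara as agent and Tobias as recipient and at the warehouse as setting with some other thing — fact (7) has the brooch there. Refuted.

6, 7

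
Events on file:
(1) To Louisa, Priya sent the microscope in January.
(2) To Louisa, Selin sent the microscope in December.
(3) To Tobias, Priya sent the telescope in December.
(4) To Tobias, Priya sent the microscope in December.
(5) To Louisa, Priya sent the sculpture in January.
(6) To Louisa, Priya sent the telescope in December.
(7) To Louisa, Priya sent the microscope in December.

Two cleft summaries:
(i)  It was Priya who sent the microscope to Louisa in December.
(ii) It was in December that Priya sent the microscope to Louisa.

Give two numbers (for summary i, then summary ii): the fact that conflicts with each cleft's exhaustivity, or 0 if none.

Summary (i) focuses "Priya" (the agent); background the microscope as thing and Louisa as recipient and in December as setting. Fact (2) matches that background with agent = Selin — refutes (i).
Summary (ii) focuses "in December" (the setting); background Priya as agent and the microscope as thing and Louisa as recipient. Fact (1) matches that background with setting = in January — refutes (ii).

2, 1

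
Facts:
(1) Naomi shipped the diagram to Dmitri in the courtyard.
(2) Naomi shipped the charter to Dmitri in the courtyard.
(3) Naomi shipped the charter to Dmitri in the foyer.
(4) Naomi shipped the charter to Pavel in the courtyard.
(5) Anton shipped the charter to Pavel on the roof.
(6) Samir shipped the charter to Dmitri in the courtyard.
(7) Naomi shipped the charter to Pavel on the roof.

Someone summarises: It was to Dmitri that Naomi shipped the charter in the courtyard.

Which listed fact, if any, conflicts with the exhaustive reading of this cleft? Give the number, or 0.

The cleft puts "Dmitri" in focus and presupposes the open proposition with Naomi as agent and the charter as thing and in the courtyard as setting.
Exhaustivity: Dmitri is the only recipient satisfying that background.
But fact (4) also has Naomi as agent and the charter as thing and in the courtyard as setting, with recipient = Pavel — so the exhaustive reading fails.

4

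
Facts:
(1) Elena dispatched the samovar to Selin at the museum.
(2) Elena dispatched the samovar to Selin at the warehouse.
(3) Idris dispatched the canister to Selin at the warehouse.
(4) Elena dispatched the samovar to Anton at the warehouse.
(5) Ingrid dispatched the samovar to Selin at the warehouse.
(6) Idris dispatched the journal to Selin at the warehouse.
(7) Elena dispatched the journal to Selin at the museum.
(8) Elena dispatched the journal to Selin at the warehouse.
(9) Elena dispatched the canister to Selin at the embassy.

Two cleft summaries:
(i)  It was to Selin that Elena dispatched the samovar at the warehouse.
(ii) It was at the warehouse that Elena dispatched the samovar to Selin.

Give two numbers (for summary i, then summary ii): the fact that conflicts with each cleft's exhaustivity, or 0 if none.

4, 1

Summary (i) focuses "Selin" (the recipient); background same agent, thing, setting (Elena / the samovar / at the warehouse). Fact (4) matches that background with recipient = Anton — refutes (i).
Summary (ii) focuses "at the warehouse" (the setting); background same agent, thing, recipient (Elena / the samovar / Selin). Fact (1) matches that background with setting = at the museum — refutes (ii).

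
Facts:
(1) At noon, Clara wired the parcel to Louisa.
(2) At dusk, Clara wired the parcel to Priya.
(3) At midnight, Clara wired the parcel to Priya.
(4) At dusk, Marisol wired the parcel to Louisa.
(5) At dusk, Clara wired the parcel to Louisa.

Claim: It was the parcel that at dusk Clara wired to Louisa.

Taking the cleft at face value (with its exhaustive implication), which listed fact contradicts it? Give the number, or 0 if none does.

0

Focus of the cleft: "the parcel" (the thing). Presupposed background: same agent, recipient, setting (Clara / Louisa / at dusk).
The exhaustive reading says no other thing fits that background.
No listed fact matches the background with a different thing. Exhaustivity holds.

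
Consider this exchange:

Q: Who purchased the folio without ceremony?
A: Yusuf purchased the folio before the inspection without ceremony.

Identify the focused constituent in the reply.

Yusuf

The wh-word "who" asks about the subject (agent).
In the answer, "the folio" and "without ceremony" are given — repeated from the question.
"before the inspection" is also new, but it specifies the time, which is not what the question asks about — so it is not the focus.
The constituent filling the subject (agent) gap is "Yusuf"; that is the focus.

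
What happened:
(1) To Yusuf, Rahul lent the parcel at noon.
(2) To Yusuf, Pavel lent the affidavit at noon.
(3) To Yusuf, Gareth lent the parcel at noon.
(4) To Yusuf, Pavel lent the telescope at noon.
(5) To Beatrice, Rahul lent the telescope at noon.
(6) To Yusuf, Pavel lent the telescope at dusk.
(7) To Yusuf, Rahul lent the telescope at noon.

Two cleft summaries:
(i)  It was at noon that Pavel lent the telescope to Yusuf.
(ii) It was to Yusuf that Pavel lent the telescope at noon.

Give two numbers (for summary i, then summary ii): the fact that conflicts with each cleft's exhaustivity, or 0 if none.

Summary (i) focuses "at noon" (the setting); background Pavel as agent and the telescope as thing and Yusuf as recipient. Fact (6) matches that background with setting = at dusk — refutes (i).
Summary (ii) focuses "Yusuf" (the recipient); background Pavel as agent and the telescope as thing and at noon as setting. No fact matches that background with a different recipient, so 0.

6, 0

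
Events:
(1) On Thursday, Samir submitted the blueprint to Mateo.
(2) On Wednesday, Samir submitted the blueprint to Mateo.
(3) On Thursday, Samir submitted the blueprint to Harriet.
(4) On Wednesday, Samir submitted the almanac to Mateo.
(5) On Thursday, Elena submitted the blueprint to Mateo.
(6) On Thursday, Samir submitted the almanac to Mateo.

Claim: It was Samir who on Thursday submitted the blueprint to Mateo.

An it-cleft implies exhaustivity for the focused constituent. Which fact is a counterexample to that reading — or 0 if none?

The cleft puts "Samir" in focus and presupposes the open proposition with same thing, recipient, setting (the blueprint / Mateo / on Thursday).
Exhaustivity: Samir is the only agent satisfying that background.
Fact (5) shares the background but with agent = Elena; exhaustivity is violated.

5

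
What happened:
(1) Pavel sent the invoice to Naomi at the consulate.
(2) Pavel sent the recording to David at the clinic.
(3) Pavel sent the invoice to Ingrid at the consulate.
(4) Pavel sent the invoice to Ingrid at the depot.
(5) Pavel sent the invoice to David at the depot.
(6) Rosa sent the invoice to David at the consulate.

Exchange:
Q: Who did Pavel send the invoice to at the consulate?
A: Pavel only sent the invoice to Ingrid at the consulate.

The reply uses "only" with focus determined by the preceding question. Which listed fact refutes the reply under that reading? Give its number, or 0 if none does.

1

The question "Who did ... to ...?" targets the recipient, so in the reply the focus falls on "Ingrid".
So "only" ranges over recipients; the rest (agent = Pavel, thing = the invoice, setting = at the consulate) is presupposed.
Fact (1) keeps agent = Pavel, thing = the invoice, setting = at the consulate but has recipient = Naomi; that refutes the reply.
(Fact (4) would refute a reading with focus on the setting — but that is not what the question asks.)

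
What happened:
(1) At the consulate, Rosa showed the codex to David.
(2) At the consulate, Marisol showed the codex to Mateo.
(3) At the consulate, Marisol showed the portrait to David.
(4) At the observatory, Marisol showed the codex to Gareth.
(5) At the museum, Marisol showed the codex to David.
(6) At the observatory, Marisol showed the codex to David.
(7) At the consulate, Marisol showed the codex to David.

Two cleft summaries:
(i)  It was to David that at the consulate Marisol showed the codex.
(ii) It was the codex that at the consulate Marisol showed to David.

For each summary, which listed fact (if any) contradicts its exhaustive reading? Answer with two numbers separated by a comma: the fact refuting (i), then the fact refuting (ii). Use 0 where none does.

2, 3

Summary (i) focuses "David" (the recipient); background Marisol as agent and the codex as thing and at the consulate as setting. Fact (2) matches that background with recipient = Mateo — refutes (i).
Summary (ii) focuses "the codex" (the thing); background Marisol as agent and David as recipient and at the consulate as setting. Fact (3) matches that background with thing = the portrait — refutes (ii).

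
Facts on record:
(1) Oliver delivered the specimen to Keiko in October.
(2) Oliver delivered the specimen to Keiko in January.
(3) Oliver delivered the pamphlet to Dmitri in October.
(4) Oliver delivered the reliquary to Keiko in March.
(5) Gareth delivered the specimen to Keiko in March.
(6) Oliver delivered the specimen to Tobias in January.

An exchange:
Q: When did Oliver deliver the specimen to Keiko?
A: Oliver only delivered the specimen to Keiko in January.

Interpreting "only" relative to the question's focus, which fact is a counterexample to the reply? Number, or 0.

Answering "When did ...?" puts focus on the setting — here, "in January".
So "only" ranges over settings; the rest (same agent, thing, recipient (Oliver / the specimen / Keiko)) is presupposed.
Fact (1) keeps same agent, thing, recipient (Oliver / the specimen / Keiko) but has setting = in October; that refutes the reply.
(Fact (6) would refute a reading with focus on the recipient — but that is not what the question asks.)

1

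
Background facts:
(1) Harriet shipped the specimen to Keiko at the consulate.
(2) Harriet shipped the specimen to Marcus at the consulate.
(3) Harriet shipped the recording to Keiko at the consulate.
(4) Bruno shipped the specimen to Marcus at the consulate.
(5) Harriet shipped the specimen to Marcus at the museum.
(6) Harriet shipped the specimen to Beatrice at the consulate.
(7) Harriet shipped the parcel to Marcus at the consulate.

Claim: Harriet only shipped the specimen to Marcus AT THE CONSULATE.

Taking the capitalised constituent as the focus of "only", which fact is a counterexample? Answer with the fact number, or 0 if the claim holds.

Focus (in capitals) is "at the consulate" — the setting. "Only" excludes alternative settings while holding fixed agent = Harriet, thing = the specimen, recipient = Marcus.
Fact (5) shares the background but differs in setting (at the museum) — a counterexample.

5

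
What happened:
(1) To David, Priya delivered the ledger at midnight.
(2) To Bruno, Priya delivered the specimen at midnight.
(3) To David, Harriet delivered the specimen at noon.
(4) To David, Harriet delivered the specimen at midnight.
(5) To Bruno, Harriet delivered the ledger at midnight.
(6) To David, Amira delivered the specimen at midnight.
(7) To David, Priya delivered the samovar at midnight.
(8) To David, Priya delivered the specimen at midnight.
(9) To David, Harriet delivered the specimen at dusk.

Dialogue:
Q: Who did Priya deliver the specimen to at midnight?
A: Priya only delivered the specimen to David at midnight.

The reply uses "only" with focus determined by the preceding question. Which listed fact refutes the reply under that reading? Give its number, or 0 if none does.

2

The question "Who did ... to ...?" targets the recipient, so in the reply the focus falls on "David".
So "only" ranges over recipients; the rest (Priya as agent and the specimen as thing and at midnight as setting) is presupposed.
Fact (2) shares the background with a different recipient (Bruno) — counterexample.
(Fact (1) would refute a reading with focus on the thing — but that is not what the question asks.)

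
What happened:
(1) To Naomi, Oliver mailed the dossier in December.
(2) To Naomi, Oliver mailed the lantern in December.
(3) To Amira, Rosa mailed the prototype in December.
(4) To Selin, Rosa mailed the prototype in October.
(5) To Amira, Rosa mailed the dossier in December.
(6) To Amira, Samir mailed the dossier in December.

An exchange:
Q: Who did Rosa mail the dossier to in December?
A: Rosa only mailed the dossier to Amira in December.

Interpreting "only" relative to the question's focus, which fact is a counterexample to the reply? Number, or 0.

The question "Who did ... to ...?" targets the recipient, so in the reply the focus falls on "Amira".
"Only" then excludes alternative recipients while the background — same agent, thing, setting (Rosa / the dossier / in December) — is held fixed.
No listed fact shares that background with another recipient. Nothing contradicts the reply.
(Fact (3) would refute a reading with focus on the thing — but that is not what the question asks.)

0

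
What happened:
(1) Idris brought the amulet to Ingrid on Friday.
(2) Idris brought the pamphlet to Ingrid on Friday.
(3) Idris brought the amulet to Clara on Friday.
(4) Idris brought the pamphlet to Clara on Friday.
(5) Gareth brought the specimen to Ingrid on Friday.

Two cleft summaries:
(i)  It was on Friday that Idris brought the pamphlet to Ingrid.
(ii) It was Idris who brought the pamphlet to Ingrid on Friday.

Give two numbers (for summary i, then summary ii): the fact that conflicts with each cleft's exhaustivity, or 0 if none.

(i): focus "on Friday". No fact shares same agent, thing, recipient (Idris / the pamphlet / Ingrid) with a different setting. 0.
(ii): focus "Idris". No fact shares same thing, recipient, setting (the pamphlet / Ingrid / on Friday) with a different agent. 0.

0, 0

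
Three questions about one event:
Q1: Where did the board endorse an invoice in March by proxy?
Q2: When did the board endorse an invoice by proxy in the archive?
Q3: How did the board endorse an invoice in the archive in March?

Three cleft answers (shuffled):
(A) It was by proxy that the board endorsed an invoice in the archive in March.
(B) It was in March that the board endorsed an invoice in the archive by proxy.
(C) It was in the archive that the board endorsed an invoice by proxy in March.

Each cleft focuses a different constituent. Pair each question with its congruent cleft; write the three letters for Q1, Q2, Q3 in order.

Q1 asks about the location; cleft (C) focuses "in the archive", which is the location — so Q1 → C.
Q2 asks about the time; cleft (B) focuses "in March", which is the time — so Q2 → B.
Q3 asks about the manner; cleft (A) focuses "by proxy", which is the manner — so Q3 → A.
Mapping: Q1→C, Q2→B, Q3→A.

CBA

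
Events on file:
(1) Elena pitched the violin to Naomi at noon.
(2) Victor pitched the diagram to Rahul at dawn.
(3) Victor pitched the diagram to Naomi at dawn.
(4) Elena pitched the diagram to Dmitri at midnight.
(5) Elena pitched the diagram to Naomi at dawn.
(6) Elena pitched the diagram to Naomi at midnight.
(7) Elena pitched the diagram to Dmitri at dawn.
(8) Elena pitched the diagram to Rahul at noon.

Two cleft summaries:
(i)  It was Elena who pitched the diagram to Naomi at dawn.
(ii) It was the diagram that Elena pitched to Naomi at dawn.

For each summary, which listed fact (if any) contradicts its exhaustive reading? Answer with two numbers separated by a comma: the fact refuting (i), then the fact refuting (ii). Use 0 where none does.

3, 0

Summary (i) focuses "Elena" (the agent); background same thing, recipient, setting (the diagram / Naomi / at dawn). Fact (3) matches that background with agent = Victor — refutes (i).
Summary (ii) focuses "the diagram" (the thing); background same agent, recipient, setting (Elena / Naomi / at dawn). No fact matches that background with a different thing, so 0.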